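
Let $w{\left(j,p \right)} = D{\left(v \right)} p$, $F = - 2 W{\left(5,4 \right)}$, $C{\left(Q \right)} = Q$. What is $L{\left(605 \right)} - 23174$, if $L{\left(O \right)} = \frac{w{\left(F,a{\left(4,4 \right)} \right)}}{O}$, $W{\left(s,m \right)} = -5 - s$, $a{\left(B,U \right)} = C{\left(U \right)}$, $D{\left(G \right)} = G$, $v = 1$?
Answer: $- \frac{14020266}{605} \approx -23174.0$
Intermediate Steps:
$a{\left(B,U \right)} = U$
$F = 20$ ($F = - 2 \left(-5 - 5\right) = \left(-2\right) \left(-10\right) = 20$)
$w{\left(j,p \right)} = p$ ($w{\left(j,p \right)} = 1 p = p$)
$L{\left(O \right)} = \frac{4}{O}$
$L{\left(605 \right)} - 23174 = \frac{4}{605} - 23174 = - \frac{14020266}{605}$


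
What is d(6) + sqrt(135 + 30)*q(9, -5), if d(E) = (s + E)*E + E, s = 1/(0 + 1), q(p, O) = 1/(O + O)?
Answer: 48 - sqrt(165)/10 ≈ 46.715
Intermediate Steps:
q(p, O) = 1/(2*O)
s = 1 (s = 1/1 = 1)
d(E) = E + E*(1 + E) (d(E) = (1 + E)*E + E = E*(1 + E) + E = E + E*(1 + E))
d(6) + sqrt(135 + 30)*q(9, -5) = 6*(2 + 6) + sqrt(135 + 30)*((1/2)/(-5)) = 6*8 + sqrt(165)*((1/2)*(-1/5)) = 48 + sqrt(165)*(-1/10) = 48 - sqrt(165)/10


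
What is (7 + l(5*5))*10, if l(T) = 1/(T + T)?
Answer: 351/5 ≈ 70.200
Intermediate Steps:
l(T) = 1/(2*T)
(7 + l(5*5))*10 = (7 + 1/(2*((5*5))))*10 = (7 + (1/2)/25)*10 = (7 + (1/2)*(1/25))*10 = (7 + 1/50)*10 = (351/50)*10 = 351/5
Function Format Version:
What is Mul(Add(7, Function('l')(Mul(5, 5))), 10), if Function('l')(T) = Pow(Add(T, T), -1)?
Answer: Rational(351, 5) ≈ 70.200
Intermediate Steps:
Function('l')(T) = Mul(Rational(1, 2), Pow(T, -1)) (Function('l')(T) = Pow(Mul(2, T), -1) = Mul(Rational(1, 2), Pow(T, -1)))
Mul(Add(7, Function('l')(Mul(5, 5))), 10) = Mul(Add(7, Mul(Rational(1, 2), Pow(Mul(5, 5), -1))), 10) = Mul(Add(7, Mul(Rational(1, 2), Pow(25, -1))), 10) = Mul(Add(7, Mul(Rational(1, 2), Rational(1, 25))), 10) = Mul(Add(7, Rational(1, 50)), 10) = Mul(Rational(351, 50), 10) = Rational(351, 5)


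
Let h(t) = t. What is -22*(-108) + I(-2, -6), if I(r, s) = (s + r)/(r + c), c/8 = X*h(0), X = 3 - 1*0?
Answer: 2380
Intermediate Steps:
X = 3 (X = 3 + 0 = 3)
c = 0 (c = 8*(3*0) = 8*0 = 0)
I(r, s) = (r + s)/r (I(r, s) = (s + r)/(r + 0) = (r + s)/r)
-22*(-108) + I(-2, -6) = -22*(-108) + (-2 - 6)/(-2) = 2376 - ½*(-8) = 2376 + 4 = 2380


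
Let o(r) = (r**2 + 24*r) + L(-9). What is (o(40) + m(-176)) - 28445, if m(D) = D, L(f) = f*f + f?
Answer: -25989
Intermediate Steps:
L(f) = f + f**2 (L(f) = f**2 + f = f + f**2)
o(r) = 72 + r**2 + 24*r (o(r) = (r**2 + 24*r) - 9*(1 - 9) = (r**2 + 24*r) - 9*(-8) = (r**2 + 24*r) + 72 = 72 + r**2 + 24*r)
(o(40) + m(-176)) - 28445 = ((72 + 40**2 + 24*40) - 176) - 28445 = ((72 + 1600 + 960) - 176) - 28445 = (2632 - 176) - 28445 = 2456 - 28445 = -25989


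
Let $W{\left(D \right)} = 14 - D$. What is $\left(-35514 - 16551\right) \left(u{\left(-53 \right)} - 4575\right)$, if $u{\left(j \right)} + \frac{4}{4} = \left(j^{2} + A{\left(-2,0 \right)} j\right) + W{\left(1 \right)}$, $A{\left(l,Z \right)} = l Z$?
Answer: $91322010$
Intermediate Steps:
$A{\left(l,Z \right)} = Z l$
$u{\left(j \right)} = 12 + j^{2}$ ($u{\left(j \right)} = -1 + \left(\left(j^{2} + 0 \left(-2\right) j\right) + \left(14 - 1\right)\right) = -1 + \left(\left(j^{2} + 0 j\right) + \left(14 - 1\right)\right) = -1 + \left(\left(j^{2} + 0\right) + 13\right) = -1 + \left(j^{2} + 13\right) = -1 + \left(13 + j^{2}\right) = 12 + j^{2}$)
$\left(-35514 - 16551\right) \left(u{\left(-53 \right)} - 4575\right) = \left(-35514 - 16551\right) \left(\left(12 + \left(-53\right)^{2}\right) - 4575\right) = - 52065 \left(\left(12 + 2809\right) - 4575\right) = - 52065 \left(2821 - 4575\right) = \left(-52065\right) \left(-1754\right) = 91322010$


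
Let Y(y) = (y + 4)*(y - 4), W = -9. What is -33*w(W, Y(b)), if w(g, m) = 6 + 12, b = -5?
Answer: -594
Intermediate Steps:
Y(y) = (-4 + y)*(4 + y) (Y(y) = (4 + y)*(-4 + y) = (-4 + y)*(4 + y))
w(g, m) = 18
-33*w(W, Y(b)) = -33*18 = -594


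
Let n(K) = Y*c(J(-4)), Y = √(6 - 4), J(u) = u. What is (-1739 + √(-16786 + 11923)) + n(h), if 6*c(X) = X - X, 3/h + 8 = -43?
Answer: -1739 + I*√4863 ≈ -1739.0 + 69.735*I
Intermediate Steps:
h = -1/17 (h = 3/(-8 - 43) = 3/(-51) = 3*(-1/51) = -1/17 ≈ -0.058824)
Y = √2 ≈ 1.4142
c(X) = 0 (c(X) = (X - X)/6 = (⅙)*0 = 0)
n(K) = 0 (n(K) = √2*0 = 0)
(-1739 + √(-16786 + 11923)) + n(h) = (-1739 + √(-16786 + 11923)) + 0 = (-1739 + √(-4863)) + 0 = (-1739 + I*√4863) + 0 = -1739 + I*√4863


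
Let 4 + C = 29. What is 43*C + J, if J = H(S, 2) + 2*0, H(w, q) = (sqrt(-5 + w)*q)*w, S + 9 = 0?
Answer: 1075 - 18*I*sqrt(14) ≈ 1075.0 - 67.35*I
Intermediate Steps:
C = 25 (C = -4 + 29 = 25)
S = -9 (S = -9 + 0 = -9)
H(w, q) = q*w*sqrt(-5 + w) (H(w, q) = (q*sqrt(-5 + w))*w = q*w*sqrt(-5 + w))
J = -18*I*sqrt(14) (J = 2*(-9)*sqrt(-5 - 9) + 2*0 = 2*(-9)*sqrt(-14) + 0 = 2*(-9)*(I*sqrt(14)) + 0 = -18*I*sqrt(14) + 0 = -18*I*sqrt(14) ≈ -67.35*I)
43*C + J = 43*25 - 18*I*sqrt(14) = 1075 - 18*I*sqrt(14)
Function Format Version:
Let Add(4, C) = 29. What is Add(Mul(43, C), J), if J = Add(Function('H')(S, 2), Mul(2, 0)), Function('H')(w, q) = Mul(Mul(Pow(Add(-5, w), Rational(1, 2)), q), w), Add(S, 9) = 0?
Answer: Add(1075, Mul(-18, I, Pow(14, Rational(1, 2)))) ≈ Add(1075.0, Mul(-67.350, I))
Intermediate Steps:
C = 25 (C = Add(-4, 29) = 25)
S = -9 (S = Add(-9, 0) = -9)
Function('H')(w, q) = Mul(q, w, Pow(Add(-5, w), Rational(1, 2))) (Function('H')(w, q) = Mul(Mul(q, Pow(Add(-5, w), Rational(1, 2))), w) = Mul(q, w, Pow(Add(-5, w), Rational(1, 2))))
J = Mul(-18, I, Pow(14, Rational(1, 2))) (J = Add(Mul(2, -9, Pow(Add(-5, -9), Rational(1, 2))), Mul(2, 0)) = Add(Mul(2, -9, Pow(-14, Rational(1, 2))), 0) = Add(Mul(2, -9, Mul(I, Pow(14, Rational(1, 2)))), 0) = Add(Mul(-18, I, Pow(14, Rational(1, 2))), 0) = Mul(-18, I, Pow(14, Rational(1, 2))) ≈ Mul(-67.350, I))
Add(Mul(43, C), J) = Add(Mul(43, 25), Mul(-18, I, Pow(14, Rational(1, 2)))) = Add(1075, Mul(-18, I, Pow(14, Rational(1, 2))))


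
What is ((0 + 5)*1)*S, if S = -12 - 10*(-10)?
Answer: 440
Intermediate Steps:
S = 88 (S = -12 + 100 = 88)
((0 + 5)*1)*S = ((0 + 5)*1)*88 = (5*1)*88 = 5*88 = 440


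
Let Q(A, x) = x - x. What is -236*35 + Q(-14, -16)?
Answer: -8260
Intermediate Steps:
Q(A, x) = 0
-236*35 + Q(-14, -16) = -236*35 + 0 = -8260 + 0 = -8260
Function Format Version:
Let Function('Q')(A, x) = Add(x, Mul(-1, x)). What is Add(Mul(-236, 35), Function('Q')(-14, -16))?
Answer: -8260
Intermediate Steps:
Function('Q')(A, x) = 0
Add(Mul(-236, 35), Function('Q')(-14, -16)) = Add(Mul(-236, 35), 0) = Add(-8260, 0) = -8260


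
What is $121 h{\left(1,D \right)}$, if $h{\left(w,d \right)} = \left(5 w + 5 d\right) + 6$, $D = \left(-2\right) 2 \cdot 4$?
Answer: $-8349$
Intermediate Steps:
$D = -16$ ($D = \left(-4\right) 4 = -16$)
$h{\left(w,d \right)} = 6 + 5 d + 5 w$ ($h{\left(w,d \right)} = \left(5 d + 5 w\right) + 6 = 6 + 5 d + 5 w$)
$121 h{\left(1,D \right)} = 121 \left(6 + 5 \left(-16\right) + 5 \cdot 1\right) = 121 \left(6 - 80 + 5\right) = 121 \left(-69\right) = -8349$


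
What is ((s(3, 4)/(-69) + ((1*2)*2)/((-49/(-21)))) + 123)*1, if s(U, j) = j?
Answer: 60209/483 ≈ 124.66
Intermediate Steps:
((s(3, 4)/(-69) + ((1*2)*2)/((-49/(-21)))) + 123)*1 = ((4/(-69) + ((1*2)*2)/((-49/(-21)))) + 123)*1 = ((4*(-1/69) + (2*2)/((-49*(-1/21)))) + 123)*1 = ((-4/69 + 4/(7/3)) + 123)*1 = ((-4/69 + 4*(3/7)) + 123)*1 = ((-4/69 + 12/7) + 123)*1 = (800/483 + 123)*1 = (60209/483)*1 = 60209/483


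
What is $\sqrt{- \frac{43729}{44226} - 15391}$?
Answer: $\frac{i \sqrt{7585233630}}{702} \approx 124.06 i$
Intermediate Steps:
$\sqrt{- \frac{43729}{44226} - 15391} = \sqrt{\left(-43729\right) \frac{1}{44226} - 15391} = \sqrt{- \frac{6247}{6318} - 15391} = \sqrt{- \frac{97246585}{6318}} = \frac{i \sqrt{7585233630}}{702}$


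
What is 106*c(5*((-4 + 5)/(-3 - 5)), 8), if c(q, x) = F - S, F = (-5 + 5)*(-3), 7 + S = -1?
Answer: 848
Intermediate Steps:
S = -8 (S = -7 - 1 = -8)
F = 0 (F = 0*(-3) = 0)
c(q, x) = 8 (c(q, x) = 0 - 1*(-8) = 0 + 8 = 8)
106*c(5*((-4 + 5)/(-3 - 5)), 8) = 106*8 = 848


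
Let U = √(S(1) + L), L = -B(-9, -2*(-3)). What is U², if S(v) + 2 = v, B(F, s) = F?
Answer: 8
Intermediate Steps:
S(v) = -2 + v
L = 9 (L = -1*(-9) = 9)
U = 2*√2 (U = √((-2 + 1) + 9) = √(-1 + 9) = √8 = 2*√2 ≈ 2.8284)
U² = (2*√2)² = 8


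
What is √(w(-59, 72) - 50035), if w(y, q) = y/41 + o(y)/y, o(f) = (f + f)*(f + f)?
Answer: I*√84507970/41 ≈ 224.22*I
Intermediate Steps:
o(f) = 4*f² (o(f) = (2*f)*(2*f) = 4*f²)
w(y, q) = 165*y/41 (w(y, q) = y/41 + (4*y²)/y = y*(1/41) + 4*y = y/41 + 4*y = 165*y/41)
√(w(-59, 72) - 50035) = √((165/41)*(-59) - 50035) = √(-9735/41 - 50035) = √(-2061170/41) = I*√84507970/41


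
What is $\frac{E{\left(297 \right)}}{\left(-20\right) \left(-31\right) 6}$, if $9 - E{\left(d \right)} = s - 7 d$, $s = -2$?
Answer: $\frac{209}{372} \approx 0.56183$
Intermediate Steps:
$E{\left(d \right)} = 11 + 7 d$ ($E{\left(d \right)} = 9 - \left(-2 - 7 d\right) = 9 + \left(2 + 7 d\right) = 11 + 7 d$)
$\frac{E{\left(297 \right)}}{\left(-20\right) \left(-31\right) 6} = \frac{11 + 7 \cdot 297}{\left(-20\right) \left(-31\right) 6} = \frac{11 + 2079}{620 \cdot 6} = \frac{2090}{3720} = 2090 \cdot \frac{1}{3720} = \frac{209}{372}$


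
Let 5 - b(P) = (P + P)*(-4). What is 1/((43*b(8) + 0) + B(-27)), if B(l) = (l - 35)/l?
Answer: 27/80171 ≈ 0.00033678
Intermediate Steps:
b(P) = 5 + 8*P (b(P) = 5 - (P + P)*(-4) = 5 - 2*P*(-4) = 5 - (-8)*P = 5 + 8*P)
B(l) = (-35 + l)/l
1/((43*b(8) + 0) + B(-27)) = 1/((43*(5 + 8*8) + 0) + (-35 - 27)/(-27)) = 1/((43*(5 + 64) + 0) - 1/27*(-62)) = 1/((43*69 + 0) + 62/27) = 1/((2967 + 0) + 62/27) = 1/(2967 + 62/27) = 1/(80171/27) = 27/80171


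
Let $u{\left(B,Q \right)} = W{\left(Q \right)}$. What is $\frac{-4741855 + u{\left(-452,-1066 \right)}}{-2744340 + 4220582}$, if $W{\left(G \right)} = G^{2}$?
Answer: $- \frac{3605499}{1476242} \approx -2.4423$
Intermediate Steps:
$u{\left(B,Q \right)} = Q^{2}$
$\frac{-4741855 + u{\left(-452,-1066 \right)}}{-2744340 + 4220582} = \frac{-4741855 + \left(-1066\right)^{2}}{-2744340 + 4220582} = \frac{-4741855 + 1136356}{1476242} = \left(-3605499\right) \frac{1}{1476242} = - \frac{3605499}{1476242}$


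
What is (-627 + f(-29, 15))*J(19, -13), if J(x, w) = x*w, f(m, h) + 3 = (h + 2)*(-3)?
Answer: 168207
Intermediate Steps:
f(m, h) = -9 - 3*h (f(m, h) = -3 + (h + 2)*(-3) = -3 + (2 + h)*(-3) = -3 + (-6 - 3*h) = -9 - 3*h)
J(x, w) = w*x
(-627 + f(-29, 15))*J(19, -13) = (-627 + (-9 - 3*15))*(-13*19) = (-627 + (-9 - 45))*(-247) = (-627 - 54)*(-247) = -681*(-247) = 168207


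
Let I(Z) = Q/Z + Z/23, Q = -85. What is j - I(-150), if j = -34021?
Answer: -23470381/690 ≈ -34015.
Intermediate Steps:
I(Z) = -85/Z + Z/23
j - I(-150) = -34021 - (-85/(-150) + (1/23)*(-150)) = -34021 - (-85*(-1/150) - 150/23) = -34021 - (17/30 - 150/23) = -34021 - 1*(-4109/690) = -34021 + 4109/690 = -23470381/690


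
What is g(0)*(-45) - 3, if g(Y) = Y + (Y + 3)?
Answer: -138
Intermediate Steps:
g(Y) = 3 + 2*Y (g(Y) = Y + (3 + Y) = 3 + 2*Y)
g(0)*(-45) - 3 = (3 + 2*0)*(-45) - 3 = (3 + 0)*(-45) - 3 = 3*(-45) - 3 = -135 - 3 = -138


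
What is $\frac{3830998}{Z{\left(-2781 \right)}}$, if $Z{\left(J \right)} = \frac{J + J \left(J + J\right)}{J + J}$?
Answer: $- \frac{7661996}{5561} \approx -1377.8$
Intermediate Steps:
$Z{\left(J \right)} = \frac{J + 2 J^{2}}{2 J}$ ($Z{\left(J \right)} = \frac{J + J 2 J}{2 J} = \left(J + 2 J^{2}\right) \frac{1}{2 J} = \frac{J + 2 J^{2}}{2 J}$)
$\frac{3830998}{Z{\left(-2781 \right)}} = \frac{3830998}{\frac{1}{2} - 2781} = \frac{3830998}{- \frac{5561}{2}} = 3830998 \left(- \frac{2}{5561}\right) = - \frac{7661996}{5561}$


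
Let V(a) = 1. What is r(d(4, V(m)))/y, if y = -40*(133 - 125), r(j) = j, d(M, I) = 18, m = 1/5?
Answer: -9/160 ≈ -0.056250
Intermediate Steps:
m = ⅕ ≈ 0.20000
y = -320 (y = -40*8 = -320)
r(d(4, V(m)))/y = 18/(-320) = 18*(-1/320) = -9/160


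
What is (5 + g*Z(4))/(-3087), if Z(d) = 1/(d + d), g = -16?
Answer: -1/1029 ≈ -0.00097182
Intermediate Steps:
Z(d) = 1/(2*d)
(5 + g*Z(4))/(-3087) = (5 - 8/4)/(-3087) = (5 - 8/4)*(-1/3087) = (5 - 16*⅛)*(-1/3087) = (5 - 2)*(-1/3087) = 3*(-1/3087) = -1/1029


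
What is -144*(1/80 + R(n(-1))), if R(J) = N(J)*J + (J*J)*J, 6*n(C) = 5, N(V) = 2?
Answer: -4877/15 ≈ -325.13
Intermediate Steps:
n(C) = 5/6 (n(C) = (1/6)*5 = 5/6)
R(J) = J**3 + 2*J (R(J) = 2*J + (J*J)*J = 2*J + J**2*J = 2*J + J**3 = J**3 + 2*J)
-144*(1/80 + R(n(-1))) = -144*(1/80 + 5*(2 + (5/6)**2)/6) = -144*(1/80 + 5*(2 + 25/36)/6) = -144*(1/80 + (5/6)*(97/36)) = -144*(1/80 + 485/216) = -144*4877/2160 = -4877/15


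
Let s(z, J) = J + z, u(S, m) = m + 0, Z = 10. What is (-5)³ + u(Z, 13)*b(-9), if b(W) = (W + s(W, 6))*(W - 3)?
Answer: 1747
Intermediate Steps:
u(S, m) = m
b(W) = (-3 + W)*(6 + 2*W) (b(W) = (W + (6 + W))*(W - 3) = (6 + 2*W)*(-3 + W) = (-3 + W)*(6 + 2*W))
(-5)³ + u(Z, 13)*b(-9) = (-5)³ + 13*(-18 + 2*(-9)²) = -125 + 13*(-18 + 2*81) = -125 + 13*(-18 + 162) = -125 + 13*144 = -125 + 1872 = 1747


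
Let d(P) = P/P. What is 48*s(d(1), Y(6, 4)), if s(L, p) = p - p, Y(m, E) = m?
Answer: 0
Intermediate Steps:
d(P) = 1
s(L, p) = 0
48*s(d(1), Y(6, 4)) = 48*0 = 0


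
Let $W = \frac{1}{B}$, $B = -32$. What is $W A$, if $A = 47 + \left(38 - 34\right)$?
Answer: $- \frac{51}{32} \approx -1.5938$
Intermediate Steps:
$A = 51$ ($A = 47 + 4 = 51$)
$W = - \frac{1}{32}$ ($W = \frac{1}{-32} = - \frac{1}{32} \approx -0.03125$)
$W A = \left(- \frac{1}{32}\right) 51 = - \frac{51}{32}$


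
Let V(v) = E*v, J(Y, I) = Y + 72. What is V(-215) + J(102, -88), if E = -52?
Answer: 11354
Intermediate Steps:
J(Y, I) = 72 + Y
V(v) = -52*v
V(-215) + J(102, -88) = -52*(-215) + (72 + 102) = 11180 + 174 = 11354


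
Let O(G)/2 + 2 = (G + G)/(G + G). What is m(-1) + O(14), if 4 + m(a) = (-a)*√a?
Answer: -6 + I ≈ -6.0 + 1.0*I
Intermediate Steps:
O(G) = -2 (O(G) = -4 + 2*((G + G)/(G + G)) = -4 + 2*((2*G)/((2*G))) = -4 + 2*((2*G)*(1/(2*G))) = -4 + 2*1 = -4 + 2 = -2)
m(a) = -4 - a^(3/2) (m(a) = -4 + (-a)*√a = -4 - a^(3/2))
m(-1) + O(14) = (-4 - (-1)^(3/2)) - 2 = (-4 - (-1)*I) - 2 = (-4 + I) - 2 = -6 + I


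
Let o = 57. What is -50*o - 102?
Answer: -2952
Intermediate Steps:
-50*o - 102 = -50*57 - 102 = -2850 - 102 = -2952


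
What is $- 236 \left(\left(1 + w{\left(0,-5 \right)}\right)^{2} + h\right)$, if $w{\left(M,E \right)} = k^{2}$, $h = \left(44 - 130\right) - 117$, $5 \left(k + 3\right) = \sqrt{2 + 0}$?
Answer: $\frac{14530756}{625} + \frac{713664 \sqrt{2}}{125} \approx 31323.0$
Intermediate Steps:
$k = -3 + \frac{\sqrt{2}}{5}$ ($k = -3 + \frac{\sqrt{2 + 0}}{5} = -3 + \frac{\sqrt{2}}{5} \approx -2.7172$)
$h = -203$ ($h = -86 - 117 = -203$)
$w{\left(M,E \right)} = \left(-3 + \frac{\sqrt{2}}{5}\right)^{2}$
$- 236 \left(\left(1 + w{\left(0,-5 \right)}\right)^{2} + h\right) = - 236 \left(\left(1 + \frac{\left(15 - \sqrt{2}\right)^{2}}{25}\right)^{2} - 203\right) = - 236 \left(-203 + \left(1 + \frac{\left(15 - \sqrt{2}\right)^{2}}{25}\right)^{2}\right) = 47908 - 236 \left(1 + \frac{\left(15 - \sqrt{2}\right)^{2}}{25}\right)^{2}$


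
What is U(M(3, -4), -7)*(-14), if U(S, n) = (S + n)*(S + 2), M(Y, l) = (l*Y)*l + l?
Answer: -23828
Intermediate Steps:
M(Y, l) = l + Y*l**2 (M(Y, l) = (Y*l)*l + l = Y*l**2 + l = l + Y*l**2)
U(S, n) = (2 + S)*(S + n) (U(S, n) = (S + n)*(2 + S) = (2 + S)*(S + n))
U(M(3, -4), -7)*(-14) = ((-4*(1 + 3*(-4)))**2 + 2*(-4*(1 + 3*(-4))) + 2*(-7) - 4*(1 + 3*(-4))*(-7))*(-14) = ((-4*(1 - 12))**2 + 2*(-4*(1 - 12)) - 14 - 4*(1 - 12)*(-7))*(-14) = ((-4*(-11))**2 + 2*(-4*(-11)) - 14 - 4*(-11)*(-7))*(-14) = (44**2 + 2*44 - 14 + 44*(-7))*(-14) = (1936 + 88 - 14 - 308)*(-14) = 1702*(-14) = -23828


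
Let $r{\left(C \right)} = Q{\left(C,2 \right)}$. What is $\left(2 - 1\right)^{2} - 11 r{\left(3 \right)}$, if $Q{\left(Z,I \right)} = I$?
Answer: $-21$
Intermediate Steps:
$r{\left(C \right)} = 2$
$\left(2 - 1\right)^{2} - 11 r{\left(3 \right)} = \left(2 - 1\right)^{2} - 22 = 1^{2} - 22 = 1 - 22 = -21$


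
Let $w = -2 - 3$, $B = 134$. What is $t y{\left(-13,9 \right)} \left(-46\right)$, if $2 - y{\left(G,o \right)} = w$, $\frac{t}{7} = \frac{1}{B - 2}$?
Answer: $- \frac{1127}{66} \approx -17.076$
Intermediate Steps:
$w = -5$ ($w = -2 - 3 = -5$)
$t = \frac{7}{132}$ ($t = \frac{7}{134 - 2} = \frac{7}{132} \approx 0.05303$)
$y{\left(G,o \right)} = 7$ ($y{\left(G,o \right)} = 2 - -5 = 2 + 5 = 7$)
$t y{\left(-13,9 \right)} \left(-46\right) = \frac{7}{132} \cdot 7 \left(-46\right) = \frac{49}{132} \left(-46\right) = - \frac{1127}{66}$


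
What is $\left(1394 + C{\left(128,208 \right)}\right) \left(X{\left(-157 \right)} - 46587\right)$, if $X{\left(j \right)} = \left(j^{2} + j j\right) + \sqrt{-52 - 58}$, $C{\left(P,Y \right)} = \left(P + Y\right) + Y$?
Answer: $5253918 + 1938 i \sqrt{110} \approx 5.2539 \cdot 10^{6} + 20326.0 i$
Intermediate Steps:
$C{\left(P,Y \right)} = P + 2 Y$
$X{\left(j \right)} = 2 j^{2} + i \sqrt{110}$ ($X{\left(j \right)} = \left(j^{2} + j^{2}\right) + \sqrt{-110} = 2 j^{2} + i \sqrt{110}$)
$\left(1394 + C{\left(128,208 \right)}\right) \left(X{\left(-157 \right)} - 46587\right) = \left(1394 + \left(128 + 2 \cdot 208\right)\right) \left(\left(2 \left(-157\right)^{2} + i \sqrt{110}\right) - 46587\right) = \left(1394 + \left(128 + 416\right)\right) \left(\left(2 \cdot 24649 + i \sqrt{110}\right) - 46587\right) = \left(1394 + 544\right) \left(\left(49298 + i \sqrt{110}\right) - 46587\right) = 1938 \left(2711 + i \sqrt{110}\right) = 5253918 + 1938 i \sqrt{110}$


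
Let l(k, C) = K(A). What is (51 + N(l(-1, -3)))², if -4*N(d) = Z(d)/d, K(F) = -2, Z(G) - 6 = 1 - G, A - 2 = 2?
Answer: 173889/64 ≈ 2717.0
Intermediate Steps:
A = 4 (A = 2 + 2 = 4)
Z(G) = 7 - G (Z(G) = 6 + (1 - G) = 7 - G)
l(k, C) = -2
N(d) = -(7 - d)/(4*d)
(51 + N(l(-1, -3)))² = (51 + (¼)*(-7 - 2)/(-2))² = (51 + (¼)*(-½)*(-9))² = (51 + 9/8)² = (417/8)² = 173889/64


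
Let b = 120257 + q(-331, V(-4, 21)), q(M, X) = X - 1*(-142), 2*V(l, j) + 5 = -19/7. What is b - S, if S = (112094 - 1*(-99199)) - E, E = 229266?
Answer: 968577/7 ≈ 1.3837e+5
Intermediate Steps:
V(l, j) = -27/7 (V(l, j) = -5/2 + (-19/7)/2 = -5/2 + (-19*⅐)/2 = -5/2 + (½)*(-19/7) = -5/2 - 19/14 = -27/7)
q(M, X) = 142 + X (q(M, X) = X + 142 = 142 + X)
S = -17973 (S = (112094 - 1*(-99199)) - 1*229266 = (112094 + 99199) - 229266 = 211293 - 229266 = -17973)
b = 842766/7 (b = 120257 + (142 - 27/7) = 120257 + 967/7 = 842766/7 ≈ 1.2040e+5)
b - S = 842766/7 - 1*(-17973) = 842766/7 + 17973 = 968577/7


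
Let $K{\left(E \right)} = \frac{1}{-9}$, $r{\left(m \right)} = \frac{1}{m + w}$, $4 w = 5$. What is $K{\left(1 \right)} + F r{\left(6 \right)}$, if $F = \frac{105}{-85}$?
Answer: $- \frac{1249}{4437} \approx -0.2815$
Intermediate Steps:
$w = \frac{5}{4}$ ($w = \frac{1}{4} \cdot 5 = \frac{5}{4} \approx 1.25$)
$F = - \frac{21}{17}$ ($F = 105 \left(- \frac{1}{85}\right) = - \frac{21}{17} \approx -1.2353$)
$r{\left(m \right)} = \frac{1}{\frac{5}{4} + m}$ ($r{\left(m \right)} = \frac{1}{m + \frac{5}{4}} = \frac{1}{\frac{5}{4} + m}$)
$K{\left(E \right)} = - \frac{1}{9}$
$K{\left(1 \right)} + F r{\left(6 \right)} = - \frac{1}{9} - \frac{21 \frac{4}{5 + 4 \cdot 6}}{17} = - \frac{1}{9} - \frac{21 \frac{4}{5 + 24}}{17} = - \frac{1}{9} - \frac{21 \cdot \frac{4}{29}}{17} = - \frac{1}{9} - \frac{21 \cdot 4 \cdot \frac{1}{29}}{17} = - \frac{1}{9} - \frac{84}{493} = - \frac{1249}{4437}$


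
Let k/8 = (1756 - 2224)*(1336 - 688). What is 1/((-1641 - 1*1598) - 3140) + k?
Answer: -15476168449/6379 ≈ -2.4261e+6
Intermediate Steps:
k = -2426112 (k = 8*((1756 - 2224)*(1336 - 688)) = 8*(-468*648) = 8*(-303264) = -2426112)
1/((-1641 - 1*1598) - 3140) + k = 1/((-1641 - 1*1598) - 3140) - 2426112 = 1/((-1641 - 1598) - 3140) - 2426112 = 1/(-3239 - 3140) - 2426112 = 1/(-6379) - 2426112 = -1/6379 - 2426112 = -15476168449/6379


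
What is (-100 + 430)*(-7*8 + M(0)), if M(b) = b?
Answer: -18480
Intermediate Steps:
(-100 + 430)*(-7*8 + M(0)) = (-100 + 430)*(-7*8 + 0) = 330*(-56 + 0) = 330*(-56) = -18480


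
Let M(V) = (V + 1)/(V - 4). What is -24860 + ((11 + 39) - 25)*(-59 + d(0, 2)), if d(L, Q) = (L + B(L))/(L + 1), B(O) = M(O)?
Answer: -105365/4 ≈ -26341.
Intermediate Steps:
M(V) = (1 + V)/(-4 + V)
B(O) = (1 + O)/(-4 + O)
d(L, Q) = (L + (1 + L)/(-4 + L))/(1 + L) (d(L, Q) = (L + (1 + L)/(-4 + L))/(L + 1) = (L + (1 + L)/(-4 + L))/(1 + L))
-24860 + ((11 + 39) - 25)*(-59 + d(0, 2)) = -24860 + ((11 + 39) - 25)*(-59 + (1 + 0 + 0*(-4 + 0))/((1 + 0)*(-4 + 0))) = -24860 + (50 - 25)*(-59 + (1 + 0 + 0*(-4))/(1*(-4))) = -24860 + 25*(-59 + 1*(-1/4)*(1 + 0 + 0)) = -24860 + 25*(-59 + 1*(-1/4)*1) = -24860 + 25*(-59 - 1/4) = -24860 + 25*(-237/4) = -24860 - 5925/4 = -105365/4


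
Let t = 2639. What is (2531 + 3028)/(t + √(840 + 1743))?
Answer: 123279/58502 - 981*√287/409514 ≈ 2.0667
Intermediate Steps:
(2531 + 3028)/(t + √(840 + 1743)) = (2531 + 3028)/(2639 + √(840 + 1743)) = 5559/(2639 + √2583) = 5559/(2639 + 3*√287)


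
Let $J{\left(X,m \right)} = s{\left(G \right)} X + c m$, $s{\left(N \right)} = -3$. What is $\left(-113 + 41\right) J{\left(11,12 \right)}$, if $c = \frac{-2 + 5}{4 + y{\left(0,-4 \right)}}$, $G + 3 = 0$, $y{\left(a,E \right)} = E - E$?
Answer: $1728$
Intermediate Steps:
$y{\left(a,E \right)} = 0$
$G = -3$ ($G = -3 + 0 = -3$)
$c = \frac{3}{4}$ ($c = \frac{-2 + 5}{4 + 0} = \frac{3}{4} \approx 0.75$)
$J{\left(X,m \right)} = - 3 X + \frac{3 m}{4}$
$\left(-113 + 41\right) J{\left(11,12 \right)} = \left(-113 + 41\right) \left(\left(-3\right) 11 + \frac{3}{4} \cdot 12\right) = - 72 \left(-33 + 9\right) = \left(-72\right) \left(-24\right) = 1728$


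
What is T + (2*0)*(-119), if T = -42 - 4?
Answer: -46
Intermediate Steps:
T = -46
T + (2*0)*(-119) = -46 + (2*0)*(-119) = -46 + 0*(-119) = -46 + 0 = -46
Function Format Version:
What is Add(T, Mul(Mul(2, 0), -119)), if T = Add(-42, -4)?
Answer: -46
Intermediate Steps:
T = -46
Add(T, Mul(Mul(2, 0), -119)) = Add(-46, Mul(Mul(2, 0), -119)) = Add(-46, Mul(0, -119)) = Add(-46, 0) = -46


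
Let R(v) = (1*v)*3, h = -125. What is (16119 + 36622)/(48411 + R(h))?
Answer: 52741/48036 ≈ 1.0979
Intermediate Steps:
R(v) = 3*v (R(v) = v*3 = 3*v)
(16119 + 36622)/(48411 + R(h)) = (16119 + 36622)/(48411 + 3*(-125)) = 52741/(48411 - 375) = 52741/48036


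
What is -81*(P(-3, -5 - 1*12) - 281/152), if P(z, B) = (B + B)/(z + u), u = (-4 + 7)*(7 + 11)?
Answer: 30969/152 ≈ 203.74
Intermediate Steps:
u = 54 (u = 3*18 = 54)
P(z, B) = 2*B/(54 + z) (P(z, B) = (B + B)/(z + 54) = (2*B)/(54 + z) = 2*B/(54 + z))
-81*(P(-3, -5 - 1*12) - 281/152) = -81*(2*(-5 - 1*12)/(54 - 3) - 281/152) = -81*(2*(-5 - 12)/51 - 281*1/152) = -81*(2*(-17)*(1/51) - 281/152) = -81*(-⅔ - 281/152) = -81*(-1147/456) = 30969/152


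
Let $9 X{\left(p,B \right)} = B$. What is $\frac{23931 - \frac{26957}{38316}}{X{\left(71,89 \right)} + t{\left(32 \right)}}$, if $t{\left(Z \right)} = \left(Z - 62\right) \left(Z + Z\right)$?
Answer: $- \frac{2750739717}{219563452} \approx -12.528$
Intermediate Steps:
$X{\left(p,B \right)} = \frac{B}{9}$
$t{\left(Z \right)} = 2 Z \left(-62 + Z\right)$ ($t{\left(Z \right)} = \left(-62 + Z\right) 2 Z = 2 Z \left(-62 + Z\right)$)
$\frac{23931 - \frac{26957}{38316}}{X{\left(71,89 \right)} + t{\left(32 \right)}} = \frac{23931 - \frac{26957}{38316}}{\frac{1}{9} \cdot 89 + 2 \cdot 32 \left(-62 + 32\right)} = \frac{23931 - \frac{26957}{38316}}{\frac{89}{9} + 2 \cdot 32 \left(-30\right)} = \frac{23931 - \frac{26957}{38316}}{\frac{89}{9} - 1920} = \frac{916913239}{38316 \left(- \frac{17191}{9}\right)} = \frac{916913239}{38316} \left(- \frac{9}{17191}\right) = - \frac{2750739717}{219563452}$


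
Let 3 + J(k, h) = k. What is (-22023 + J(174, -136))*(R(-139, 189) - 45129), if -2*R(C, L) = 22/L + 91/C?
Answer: 2878580685278/2919 ≈ 9.8615e+8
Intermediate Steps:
J(k, h) = -3 + k
R(C, L) = -11/L - 91/(2*C) (R(C, L) = -(22/L + 91/C)/2 = -11/L - 91/(2*C))
(-22023 + J(174, -136))*(R(-139, 189) - 45129) = (-22023 + (-3 + 174))*((-11/189 - 91/2/(-139)) - 45129) = (-22023 + 171)*((-11*1/189 - 91/2*(-1/139)) - 45129) = -21852*((-11/189 + 91/278) - 45129) = -21852*(14141/52542 - 45129) = -21852*(-2371153777/52542) = 2878580685278/2919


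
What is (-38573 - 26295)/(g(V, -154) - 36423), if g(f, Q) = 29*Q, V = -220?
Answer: 64868/40889 ≈ 1.5864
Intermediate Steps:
(-38573 - 26295)/(g(V, -154) - 36423) = (-38573 - 26295)/(29*(-154) - 36423) = -64868/(-4466 - 36423) = -64868/(-40889) = -64868*(-1/40889) = 64868/40889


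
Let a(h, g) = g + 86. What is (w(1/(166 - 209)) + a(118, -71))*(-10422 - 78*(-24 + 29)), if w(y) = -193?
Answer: 1924536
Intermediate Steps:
a(h, g) = 86 + g
(w(1/(166 - 209)) + a(118, -71))*(-10422 - 78*(-24 + 29)) = (-193 + (86 - 71))*(-10422 - 78*(-24 + 29)) = (-193 + 15)*(-10422 - 78*5) = -178*(-10422 - 390) = -178*(-10812) = 1924536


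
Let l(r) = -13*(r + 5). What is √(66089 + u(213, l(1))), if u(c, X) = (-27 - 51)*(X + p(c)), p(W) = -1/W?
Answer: √363825939/71 ≈ 268.65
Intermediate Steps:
l(r) = -65 - 13*r (l(r) = -13*(5 + r) = -65 - 13*r)
u(c, X) = -78*X + 78/c (u(c, X) = (-27 - 51)*(X - 1/c) = -78*(X - 1/c) = -78*X + 78/c)
√(66089 + u(213, l(1))) = √(66089 + (-78*(-65 - 13*1) + 78/213)) = √(66089 + (-78*(-65 - 13) + 78*(1/213))) = √(66089 + (-78*(-78) + 26/71)) = √(66089 + (6084 + 26/71)) = √(66089 + 431990/71) = √(5124309/71) = √363825939/71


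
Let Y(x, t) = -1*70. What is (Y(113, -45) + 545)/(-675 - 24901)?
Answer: -475/25576 ≈ -0.018572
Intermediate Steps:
Y(x, t) = -70
(Y(113, -45) + 545)/(-675 - 24901) = (-70 + 545)/(-675 - 24901) = 475/(-25576) = 475*(-1/25576) = -475/25576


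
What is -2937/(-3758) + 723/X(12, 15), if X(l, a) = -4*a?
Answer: -423469/37580 ≈ -11.268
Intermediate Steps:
-2937/(-3758) + 723/X(12, 15) = -2937/(-3758) + 723/((-4*15)) = -2937*(-1/3758) + 723/(-60) = 2937/3758 + 723*(-1/60) = 2937/3758 - 241/20 = -423469/37580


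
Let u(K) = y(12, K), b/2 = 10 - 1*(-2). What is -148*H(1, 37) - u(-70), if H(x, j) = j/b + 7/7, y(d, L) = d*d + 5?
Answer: -3151/6 ≈ -525.17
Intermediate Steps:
b = 24 (b = 2*(10 - 1*(-2)) = 2*(10 + 2) = 2*12 = 24)
y(d, L) = 5 + d**2 (y(d, L) = d**2 + 5 = 5 + d**2)
u(K) = 149 (u(K) = 5 + 12**2 = 5 + 144 = 149)
H(x, j) = 1 + j/24 (H(x, j) = j/24 + 7/7 = j*(1/24) + 7*(1/7) = j/24 + 1 = 1 + j/24)
-148*H(1, 37) - u(-70) = -148*(1 + (1/24)*37) - 1*149 = -148*(1 + 37/24) - 149 = -148*61/24 - 149 = -2257/6 - 149 = -3151/6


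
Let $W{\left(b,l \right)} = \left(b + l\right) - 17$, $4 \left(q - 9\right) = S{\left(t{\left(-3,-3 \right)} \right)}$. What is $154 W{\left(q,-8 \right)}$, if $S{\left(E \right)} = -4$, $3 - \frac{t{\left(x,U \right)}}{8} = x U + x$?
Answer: $-2618$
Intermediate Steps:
$t{\left(x,U \right)} = 24 - 8 x - 8 U x$ ($t{\left(x,U \right)} = 24 - 8 \left(x U + x\right) = 24 - 8 \left(U x + x\right) = 24 - 8 \left(x + U x\right) = 24 - \left(8 x + 8 U x\right) = 24 - 8 x - 8 U x$)
$q = 8$ ($q = 9 + \frac{1}{4} \left(-4\right) = 9 - 1 = 8$)
$W{\left(b,l \right)} = -17 + b + l$
$154 W{\left(q,-8 \right)} = 154 \left(-17 + 8 - 8\right) = 154 \left(-17\right) = -2618$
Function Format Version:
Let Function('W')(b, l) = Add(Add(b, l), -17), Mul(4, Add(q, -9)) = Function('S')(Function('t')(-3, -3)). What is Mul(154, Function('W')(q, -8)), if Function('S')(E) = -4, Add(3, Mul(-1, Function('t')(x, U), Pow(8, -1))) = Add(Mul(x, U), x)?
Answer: -2618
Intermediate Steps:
Function('t')(x, U) = Add(24, Mul(-8, x), Mul(-8, U, x)) (Function('t')(x, U) = Add(24, Mul(-8, Add(Mul(x, U), x))) = Add(24, Mul(-8, Add(Mul(U, x), x))) = Add(24, Mul(-8, Add(x, Mul(U, x)))) = Add(24, Add(Mul(-8, x), Mul(-8, U, x))) = Add(24, Mul(-8, x), Mul(-8, U, x)))
q = 8 (q = Add(9, Mul(Rational(1, 4), -4)) = Add(9, -1) = 8)
Function('W')(b, l) = Add(-17, b, l)
Mul(154, Function('W')(q, -8)) = Mul(154, Add(-17, 8, -8)) = Mul(154, -17) = -2618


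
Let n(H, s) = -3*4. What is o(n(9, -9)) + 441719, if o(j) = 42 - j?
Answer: 441773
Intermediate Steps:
n(H, s) = -12
o(n(9, -9)) + 441719 = (42 - 1*(-12)) + 441719 = (42 + 12) + 441719 = 54 + 441719 = 441773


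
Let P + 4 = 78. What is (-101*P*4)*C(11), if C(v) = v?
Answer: -328856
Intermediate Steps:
P = 74 (P = -4 + 78 = 74)
(-101*P*4)*C(11) = -7474*4*11 = -101*296*11 = -29896*11 = -328856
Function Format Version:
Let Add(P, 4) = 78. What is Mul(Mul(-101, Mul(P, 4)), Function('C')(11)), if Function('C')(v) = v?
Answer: -328856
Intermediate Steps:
P = 74 (P = Add(-4, 78) = 74)
Mul(Mul(-101, Mul(P, 4)), Function('C')(11)) = Mul(Mul(-101, Mul(74, 4)), 11) = Mul(Mul(-101, 296), 11) = Mul(-29896, 11) = -328856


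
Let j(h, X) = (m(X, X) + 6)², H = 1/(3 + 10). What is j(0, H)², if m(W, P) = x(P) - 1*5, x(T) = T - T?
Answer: 1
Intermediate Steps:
x(T) = 0
m(W, P) = -5 (m(W, P) = 0 - 1*5 = 0 - 5 = -5)
H = 1/13 ≈ 0.076923
j(h, X) = 1 (j(h, X) = (-5 + 6)² = 1² = 1)
j(0, H)² = 1² = 1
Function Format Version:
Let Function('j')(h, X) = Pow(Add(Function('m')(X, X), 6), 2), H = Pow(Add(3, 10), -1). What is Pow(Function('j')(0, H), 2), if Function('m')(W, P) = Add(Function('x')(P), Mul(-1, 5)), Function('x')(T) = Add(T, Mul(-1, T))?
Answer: 1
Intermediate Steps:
Function('x')(T) = 0
Function('m')(W, P) = -5 (Function('m')(W, P) = Add(0, Mul(-1, 5)) = Add(0, -5) = -5)
H = Rational(1, 13) (H = Pow(13, -1) = Rational(1, 13) ≈ 0.076923)
Function('j')(h, X) = 1 (Function('j')(h, X) = Pow(Add(-5, 6), 2) = Pow(1, 2) = 1)
Pow(Function('j')(0, H), 2) = Pow(1, 2) = 1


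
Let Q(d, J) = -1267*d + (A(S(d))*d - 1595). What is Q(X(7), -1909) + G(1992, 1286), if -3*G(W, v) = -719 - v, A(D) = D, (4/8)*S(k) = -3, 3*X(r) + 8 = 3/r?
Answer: 16003/7 ≈ 2286.1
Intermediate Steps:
X(r) = -8/3 + 1/r (X(r) = -8/3 + (3/r)/3 = -8/3 + 1/r)
S(k) = -6 (S(k) = 2*(-3) = -6)
G(W, v) = 719/3 + v/3 (G(W, v) = -(-719 - v)/3 = 719/3 + v/3)
Q(d, J) = -1595 - 1273*d (Q(d, J) = -1267*d + (-6*d - 1595) = -1267*d + (-1595 - 6*d) = -1595 - 1273*d)
Q(X(7), -1909) + G(1992, 1286) = (-1595 - 1273*(-8/3 + 1/7)) + (719/3 + (⅓)*1286) = (-1595 - 1273*(-8/3 + ⅐)) + (719/3 + 1286/3) = (-1595 - 1273*(-53/21)) + 2005/3 = (-1595 + 67469/21) + 2005/3 = 33974/21 + 2005/3 = 16003/7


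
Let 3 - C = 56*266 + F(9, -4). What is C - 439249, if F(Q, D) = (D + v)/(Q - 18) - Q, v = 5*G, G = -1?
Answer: -454134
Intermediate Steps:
v = -5 (v = 5*(-1) = -5)
F(Q, D) = -Q + (-5 + D)/(-18 + Q) (F(Q, D) = (D - 5)/(Q - 18) - Q = (-5 + D)/(-18 + Q) - Q = -Q + (-5 + D)/(-18 + Q))
C = -14885 (C = 3 - (56*266 + (-5 - 4 - 1*9² + 18*9)/(-18 + 9)) = 3 - (14896 + (-5 - 4 - 1*81 + 162)/(-9)) = 3 - (14896 - (-5 - 4 - 81 + 162)/9) = 3 - (14896 - ⅑*72) = 3 - (14896 - 8) = 3 - 1*14888 = 3 - 14888 = -14885)
C - 439249 = -14885 - 439249 = -454134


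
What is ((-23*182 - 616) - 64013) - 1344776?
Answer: -1413591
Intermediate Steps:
((-23*182 - 616) - 64013) - 1344776 = ((-4186 - 616) - 64013) - 1344776 = (-4802 - 64013) - 1344776 = -68815 - 1344776 = -1413591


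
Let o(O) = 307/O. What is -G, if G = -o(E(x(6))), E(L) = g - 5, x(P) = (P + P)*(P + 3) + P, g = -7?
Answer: -307/12 ≈ -25.583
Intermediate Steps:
x(P) = P + 2*P*(3 + P) (x(P) = (2*P)*(3 + P) + P = 2*P*(3 + P) + P = P + 2*P*(3 + P))
E(L) = -12 (E(L) = -7 - 5 = -12)
G = 307/12 (G = -307/(-12) = -307*(-1)/12 = -1*(-307/12) = 307/12 ≈ 25.583)
-G = -1*307/12 = -307/12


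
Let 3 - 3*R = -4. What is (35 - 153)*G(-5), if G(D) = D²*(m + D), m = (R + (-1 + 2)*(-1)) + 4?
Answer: -2950/3 ≈ -983.33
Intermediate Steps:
R = 7/3 (R = 1 - ⅓*(-4) = 1 + 4/3 = 7/3 ≈ 2.3333)
m = 16/3 (m = (7/3 + (-1 + 2)*(-1)) + 4 = (7/3 + 1*(-1)) + 4 = (7/3 - 1) + 4 = 4/3 + 4 = 16/3 ≈ 5.3333)
G(D) = D²*(16/3 + D)
(35 - 153)*G(-5) = (35 - 153)*((-5)²*(16/3 - 5)) = -2950/3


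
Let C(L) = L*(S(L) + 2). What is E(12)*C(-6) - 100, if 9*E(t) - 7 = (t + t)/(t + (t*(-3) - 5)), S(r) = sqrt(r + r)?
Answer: -9416/87 - 716*I*sqrt(3)/87 ≈ -108.23 - 14.255*I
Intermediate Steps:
S(r) = sqrt(2)*sqrt(r) (S(r) = sqrt(2*r) = sqrt(2)*sqrt(r))
E(t) = 7/9 + 2*t/(9*(-5 - 2*t)) (E(t) = 7/9 + ((t + t)/(t + (t*(-3) - 5)))/9 = 7/9 + ((2*t)/(t + (-3*t - 5)))/9 = 7/9 + ((2*t)/(t + (-5 - 3*t)))/9 = 7/9 + ((2*t)/(-5 - 2*t))/9 = 7/9 + (2*t/(-5 - 2*t))/9 = 7/9 + 2*t/(9*(-5 - 2*t)))
C(L) = L*(2 + sqrt(2)*sqrt(L)) (C(L) = L*(sqrt(2)*sqrt(L) + 2) = L*(2 + sqrt(2)*sqrt(L)))
E(12)*C(-6) - 100 = ((35 + 12*12)/(9*(5 + 2*12)))*(-6*(2 + sqrt(2)*sqrt(-6))) - 100 = ((35 + 144)/(9*(5 + 24)))*(-6*(2 + sqrt(2)*(I*sqrt(6)))) - 100 = ((1/9)*179/29)*(-6*(2 + 2*I*sqrt(3))) - 100 = ((1/9)*(1/29)*179)*(-12 - 12*I*sqrt(3)) - 100 = 179*(-12 - 12*I*sqrt(3))/261 - 100 = (-716/87 - 716*I*sqrt(3)/87) - 100 = -9416/87 - 716*I*sqrt(3)/87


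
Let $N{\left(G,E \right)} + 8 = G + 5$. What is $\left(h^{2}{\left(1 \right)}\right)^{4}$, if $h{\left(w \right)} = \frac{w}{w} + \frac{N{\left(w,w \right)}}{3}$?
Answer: $\frac{1}{6561} \approx 0.00015242$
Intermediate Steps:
$N{\left(G,E \right)} = -3 + G$ ($N{\left(G,E \right)} = -8 + \left(G + 5\right) = -8 + \left(5 + G\right) = -3 + G$)
$h{\left(w \right)} = \frac{w}{3}$ ($h{\left(w \right)} = \frac{w}{w} + \frac{-3 + w}{3} = 1 + \left(-3 + w\right) \frac{1}{3} = 1 + \left(-1 + \frac{w}{3}\right) = \frac{w}{3}$)
$\left(h^{2}{\left(1 \right)}\right)^{4} = \left(\left(\frac{1}{3} \cdot 1\right)^{2}\right)^{4} = \left(\left(\frac{1}{3}\right)^{2}\right)^{4} = \left(\frac{1}{9}\right)^{4} = \frac{1}{6561}$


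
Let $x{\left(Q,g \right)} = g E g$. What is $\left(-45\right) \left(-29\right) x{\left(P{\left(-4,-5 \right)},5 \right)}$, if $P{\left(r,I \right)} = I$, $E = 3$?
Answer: $97875$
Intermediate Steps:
$x{\left(Q,g \right)} = 3 g^{2}$ ($x{\left(Q,g \right)} = g 3 g = 3 g g = 3 g^{2}$)
$\left(-45\right) \left(-29\right) x{\left(P{\left(-4,-5 \right)},5 \right)} = \left(-45\right) \left(-29\right) 3 \cdot 5^{2} = 1305 \cdot 3 \cdot 25 = 1305 \cdot 75 = 97875$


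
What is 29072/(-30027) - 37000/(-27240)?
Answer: 886327/2272043 ≈ 0.39010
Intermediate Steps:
29072/(-30027) - 37000/(-27240) = 29072*(-1/30027) - 37000*(-1/27240) = -29072/30027 + 925/681 = 886327/2272043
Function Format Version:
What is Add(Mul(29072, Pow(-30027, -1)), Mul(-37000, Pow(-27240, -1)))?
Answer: Rational(886327, 2272043) ≈ 0.39010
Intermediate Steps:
Add(Mul(29072, Pow(-30027, -1)), Mul(-37000, Pow(-27240, -1))) = Add(Mul(29072, Rational(-1, 30027)), Mul(-37000, Rational(-1, 27240))) = Add(Rational(-29072, 30027), Rational(925, 681)) = Rational(886327, 2272043)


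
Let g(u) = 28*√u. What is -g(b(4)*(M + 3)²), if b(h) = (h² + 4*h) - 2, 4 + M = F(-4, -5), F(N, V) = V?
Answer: -168*√30 ≈ -920.17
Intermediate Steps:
M = -9 (M = -4 - 5 = -9)
b(h) = -2 + h² + 4*h
-g(b(4)*(M + 3)²) = -28*√((-2 + 4² + 4*4)*(-9 + 3)²) = -28*√((-2 + 16 + 16)*(-6)²) = -28*√(30*36) = -28*√1080 = -28*6*√30 = -168*√30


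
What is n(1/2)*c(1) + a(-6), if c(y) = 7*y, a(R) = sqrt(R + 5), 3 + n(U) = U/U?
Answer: -14 + I ≈ -14.0 + 1.0*I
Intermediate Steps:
n(U) = -2 (n(U) = -3 + U/U = -3 + 1 = -2)
a(R) = sqrt(5 + R)
n(1/2)*c(1) + a(-6) = -14 + sqrt(5 - 6) = -2*7 + sqrt(-1) = -14 + I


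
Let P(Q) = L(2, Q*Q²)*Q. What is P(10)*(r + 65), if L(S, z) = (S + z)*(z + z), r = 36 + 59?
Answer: 3206400000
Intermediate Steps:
r = 95
L(S, z) = 2*z*(S + z) (L(S, z) = (S + z)*(2*z) = 2*z*(S + z))
P(Q) = 2*Q⁴*(2 + Q³) (P(Q) = (2*(Q*Q²)*(2 + Q*Q²))*Q = (2*Q³*(2 + Q³))*Q = 2*Q⁴*(2 + Q³))
P(10)*(r + 65) = (2*10⁴*(2 + 10³))*(95 + 65) = (2*10000*(2 + 1000))*160 = (2*10000*1002)*160 = 20040000*160 = 3206400000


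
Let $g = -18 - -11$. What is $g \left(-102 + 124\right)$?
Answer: $-154$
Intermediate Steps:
$g = -7$ ($g = -18 + 11 = -7$)
$g \left(-102 + 124\right) = - 7 \left(-102 + 124\right) = \left(-7\right) 22 = -154$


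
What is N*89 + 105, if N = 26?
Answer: 2419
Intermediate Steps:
N*89 + 105 = 26*89 + 105 = 2314 + 105 = 2419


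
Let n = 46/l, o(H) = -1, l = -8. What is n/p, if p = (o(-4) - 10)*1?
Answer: 23/44 ≈ 0.52273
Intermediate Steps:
p = -11 (p = (-1 - 10)*1 = -11*1 = -11)
n = -23/4 (n = 46/(-8) = -1/8*46 = -23/4 ≈ -5.7500)
n/p = -23/4/(-11) = -23/4*(-1/11) = 23/44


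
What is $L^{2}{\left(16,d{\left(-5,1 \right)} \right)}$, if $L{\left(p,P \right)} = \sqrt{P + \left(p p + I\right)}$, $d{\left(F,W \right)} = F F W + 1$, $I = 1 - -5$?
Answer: $288$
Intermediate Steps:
$I = 6$ ($I = 1 + 5 = 6$)
$d{\left(F,W \right)} = 1 + W F^{2}$ ($d{\left(F,W \right)} = F^{2} W + 1 = W F^{2} + 1 = 1 + W F^{2}$)
$L{\left(p,P \right)} = \sqrt{6 + P + p^{2}}$ ($L{\left(p,P \right)} = \sqrt{P + \left(p p + 6\right)} = \sqrt{P + \left(p^{2} + 6\right)} = \sqrt{P + \left(6 + p^{2}\right)} = \sqrt{6 + P + p^{2}}$)
$L^{2}{\left(16,d{\left(-5,1 \right)} \right)} = \left(\sqrt{6 + \left(1 + 1 \left(-5\right)^{2}\right) + 16^{2}}\right)^{2} = \left(\sqrt{6 + \left(1 + 1 \cdot 25\right) + 256}\right)^{2} = \left(\sqrt{6 + \left(1 + 25\right) + 256}\right)^{2} = \left(\sqrt{6 + 26 + 256}\right)^{2} = \left(\sqrt{288}\right)^{2} = \left(12 \sqrt{2}\right)^{2} = 288$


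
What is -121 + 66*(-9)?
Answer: -715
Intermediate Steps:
-121 + 66*(-9) = -121 - 594 = -715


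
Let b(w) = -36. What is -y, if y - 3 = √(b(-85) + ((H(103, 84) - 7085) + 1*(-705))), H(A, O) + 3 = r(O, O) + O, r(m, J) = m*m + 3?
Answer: -3 - 7*I*√14 ≈ -3.0 - 26.192*I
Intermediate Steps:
r(m, J) = 3 + m² (r(m, J) = m² + 3 = 3 + m²)
H(A, O) = O + O² (H(A, O) = -3 + ((3 + O²) + O) = -3 + (3 + O + O²) = O + O²)
y = 3 + 7*I*√14 (y = 3 + √(-36 + ((84*(1 + 84) - 7085) + 1*(-705))) = 3 + √(-36 + ((84*85 - 7085) - 705)) = 3 + √(-36 + ((7140 - 7085) - 705)) = 3 + √(-36 + (55 - 705)) = 3 + √(-36 - 650) = 3 + √(-686) = 3 + 7*I*√14 ≈ 3.0 + 26.192*I)
-y = -(3 + 7*I*√14) = -3 - 7*I*√14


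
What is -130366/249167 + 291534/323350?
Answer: 15243403039/40284074725 ≈ 0.37840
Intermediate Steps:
-130366/249167 + 291534/323350 = -130366*1/249167 + 291534*(1/323350) = -130366/249167 + 145767/161675 = 15243403039/40284074725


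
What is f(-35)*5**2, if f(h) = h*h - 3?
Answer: 30550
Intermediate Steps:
f(h) = -3 + h**2 (f(h) = h**2 - 3 = -3 + h**2)
f(-35)*5**2 = (-3 + (-35)**2)*5**2 = (-3 + 1225)*25 = 1222*25 = 30550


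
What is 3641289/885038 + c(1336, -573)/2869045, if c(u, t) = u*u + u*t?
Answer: 11349201414989/2539213848710 ≈ 4.4696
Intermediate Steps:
c(u, t) = u² + t*u
3641289/885038 + c(1336, -573)/2869045 = 3641289/885038 + (1336*(-573 + 1336))/2869045 = 3641289*(1/885038) + (1336*763)*(1/2869045) = 3641289/885038 + 1019368*(1/2869045) = 3641289/885038 + 1019368/2869045 = 11349201414989/2539213848710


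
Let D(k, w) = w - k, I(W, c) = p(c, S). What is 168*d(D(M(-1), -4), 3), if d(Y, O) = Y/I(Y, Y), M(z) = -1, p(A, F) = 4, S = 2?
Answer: -126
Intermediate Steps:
I(W, c) = 4
d(Y, O) = Y/4
168*d(D(M(-1), -4), 3) = 168*((-4 - 1*(-1))/4) = 168*((-4 + 1)/4) = 168*((1/4)*(-3)) = 168*(-3/4) = -126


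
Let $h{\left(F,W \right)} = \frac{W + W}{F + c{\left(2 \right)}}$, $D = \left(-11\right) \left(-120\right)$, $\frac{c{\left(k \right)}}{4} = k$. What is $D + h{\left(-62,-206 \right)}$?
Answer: $\frac{35846}{27} \approx 1327.6$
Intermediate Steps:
$c{\left(k \right)} = 4 k$
$D = 1320$
$h{\left(F,W \right)} = \frac{2 W}{8 + F}$ ($h{\left(F,W \right)} = \frac{W + W}{F + 4 \cdot 2} = \frac{2 W}{F + 8} = \frac{2 W}{8 + F}$)
$D + h{\left(-62,-206 \right)} = 1320 + 2 \left(-206\right) \frac{1}{8 - 62} = 1320 + 2 \left(-206\right) \frac{1}{-54} = 1320 + 2 \left(-206\right) \left(- \frac{1}{54}\right) = 1320 + \frac{206}{27} = \frac{35846}{27}$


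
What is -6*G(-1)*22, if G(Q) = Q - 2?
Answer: 396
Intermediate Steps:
G(Q) = -2 + Q
-6*G(-1)*22 = -6*(-2 - 1)*22 = -6*(-3)*22 = 18*22 = 396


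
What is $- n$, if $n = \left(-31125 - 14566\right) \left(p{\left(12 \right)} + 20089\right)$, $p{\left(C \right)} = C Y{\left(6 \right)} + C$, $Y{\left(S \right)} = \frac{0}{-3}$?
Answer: $918434791$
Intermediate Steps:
$Y{\left(S \right)} = 0$ ($Y{\left(S \right)} = 0 \left(- \frac{1}{3}\right) = 0$)
$p{\left(C \right)} = C$ ($p{\left(C \right)} = C 0 + C = 0 + C = C$)
$n = -918434791$ ($n = \left(-31125 - 14566\right) \left(12 + 20089\right) = \left(-45691\right) 20101 = -918434791$)
$- n = \left(-1\right) \left(-918434791\right) = 918434791$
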